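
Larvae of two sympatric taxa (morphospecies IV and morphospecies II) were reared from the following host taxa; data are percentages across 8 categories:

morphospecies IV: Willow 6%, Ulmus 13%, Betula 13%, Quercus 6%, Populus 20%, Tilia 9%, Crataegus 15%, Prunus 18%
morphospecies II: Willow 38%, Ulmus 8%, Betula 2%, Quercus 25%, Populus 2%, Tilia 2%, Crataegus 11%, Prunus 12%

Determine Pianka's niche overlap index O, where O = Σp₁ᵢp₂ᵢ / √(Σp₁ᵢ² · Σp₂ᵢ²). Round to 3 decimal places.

0.508

Convert percentages to proportions (divide by 100).
Σ p₁ᵢp₂ᵢ = 0.0228 + 0.0104 + 0.0026 + 0.0150 + 0.0040 + 0.0018 + 0.0165 + 0.0216 = 0.0947
Σp_1ᵢ² = 0.06² + 0.13² + 0.13² + 0.06² + 0.20² + 0.09² + 0.15² + 0.18² = 0.0036 + 0.0169 + 0.0169 + 0.0036 + 0.0400 + 0.0081 + 0.0225 + 0.0324 = 0.1440
Σp_2ᵢ² = 0.38² + 0.08² + 0.02² + 0.25² + 0.02² + 0.02² + 0.11² + 0.12² = 0.1444 + 0.0064 + 0.0004 + 0.0625 + 0.0004 + 0.0004 + 0.0121 + 0.0144 = 0.2410
O = 0.0947 / √(0.1440 × 0.2410) = 0.0947 / 0.186290 = 0.50835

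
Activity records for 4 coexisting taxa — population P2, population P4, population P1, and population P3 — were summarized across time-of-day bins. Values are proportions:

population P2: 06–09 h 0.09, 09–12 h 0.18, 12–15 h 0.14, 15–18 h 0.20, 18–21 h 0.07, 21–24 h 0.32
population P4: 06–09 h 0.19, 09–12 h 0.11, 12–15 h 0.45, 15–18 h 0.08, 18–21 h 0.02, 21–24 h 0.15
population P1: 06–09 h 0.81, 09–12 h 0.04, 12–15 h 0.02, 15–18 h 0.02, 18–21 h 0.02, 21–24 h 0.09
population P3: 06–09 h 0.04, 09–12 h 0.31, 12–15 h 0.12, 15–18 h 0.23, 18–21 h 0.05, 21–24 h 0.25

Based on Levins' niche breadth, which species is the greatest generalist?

Σp_P2ᵢ² = 0.09² + 0.18² + 0.14² + 0.20² + 0.07² + 0.32² = 0.0081 + 0.0324 + 0.0196 + 0.0400 + 0.0049 + 0.1024 = 0.2074
B_P2 = 1 / 0.2074 = 4.8216
Σp_P4ᵢ² = 0.19² + 0.11² + 0.45² + 0.08² + 0.02² + 0.15² = 0.0361 + 0.0121 + 0.2025 + 0.0064 + 0.0004 + 0.0225 = 0.2800
B_P4 = 1 / 0.2800 = 3.5714
Σp_P1ᵢ² = 0.81² + 0.04² + 0.02² + 0.02² + 0.02² + 0.09² = 0.6561 + 0.0016 + 0.0004 + 0.0004 + 0.0004 + 0.0081 = 0.6670
B_P1 = 1 / 0.6670 = 1.4993
Σp_P3ᵢ² = 0.04² + 0.31² + 0.12² + 0.23² + 0.05² + 0.25² = 0.0016 + 0.0961 + 0.0144 + 0.0529 + 0.0025 + 0.0625 = 0.2300
B_P3 = 1 / 0.2300 = 4.3478
Highest B → broadest niche (most generalist): population P2 (B = 4.82).

population P2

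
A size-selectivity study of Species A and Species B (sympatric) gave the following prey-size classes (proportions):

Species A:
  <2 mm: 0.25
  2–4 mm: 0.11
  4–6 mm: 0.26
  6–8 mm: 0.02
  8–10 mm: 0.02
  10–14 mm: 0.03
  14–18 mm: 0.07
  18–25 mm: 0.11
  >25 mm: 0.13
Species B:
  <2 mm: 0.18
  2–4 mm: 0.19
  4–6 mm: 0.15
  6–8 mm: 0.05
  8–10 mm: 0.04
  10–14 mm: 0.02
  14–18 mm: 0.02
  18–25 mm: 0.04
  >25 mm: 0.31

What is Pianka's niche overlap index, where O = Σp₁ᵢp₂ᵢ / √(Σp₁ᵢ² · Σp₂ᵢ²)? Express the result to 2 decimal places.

0.83

Σ p₁ᵢp₂ᵢ = 0.0450 + 0.0209 + 0.0390 + 0.0010 + 0.0008 + 0.0006 + 0.0014 + 0.0044 + 0.0403 = 0.1534
Σp_1ᵢ² = 0.25² + 0.11² + 0.26² + 0.02² + 0.02² + 0.03² + 0.07² + 0.11² + 0.13² = 0.0625 + 0.0121 + 0.0676 + 0.0004 + 0.0004 + 0.0009 + 0.0049 + 0.0121 + 0.0169 = 0.1778
Σp_2ᵢ² = 0.18² + 0.19² + 0.15² + 0.05² + 0.04² + 0.02² + 0.02² + 0.04² + 0.31² = 0.0324 + 0.0361 + 0.0225 + 0.0025 + 0.0016 + 0.0004 + 0.0004 + 0.0016 + 0.0961 = 0.1936
O = 0.1534 / √(0.1778 × 0.1936) = 0.1534 / 0.18553 = 0.8268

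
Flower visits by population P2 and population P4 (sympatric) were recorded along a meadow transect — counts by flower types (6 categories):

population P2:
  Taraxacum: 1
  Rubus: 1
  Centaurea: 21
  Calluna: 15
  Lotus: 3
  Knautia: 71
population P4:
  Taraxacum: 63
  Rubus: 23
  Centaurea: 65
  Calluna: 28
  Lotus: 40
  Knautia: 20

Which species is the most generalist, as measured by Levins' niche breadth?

Proportions for population P2 (n=112): 1/112=0.0089, 1/112=0.0089, 21/112=0.1875, 15/112=0.1339, 3/112=0.0268, 71/112=0.6339
Proportions for population P4 (n=239): 63/239=0.2636, 23/239=0.0962, 65/239=0.2720, 28/239=0.1172, 40/239=0.1674, 20/239=0.0837
Σp_P2ᵢ² = 0.0089² + 0.0089² + 0.1875² + 0.1339² + 0.0268² + 0.6339² = 0.000079 + 0.000079 + 0.035156 + 0.017929 + 0.000718 + 0.401829 = 0.455790
B_P2 = 1 / 0.455790 = 2.1940
Σp_P4ᵢ² = 0.2636² + 0.0962² + 0.2720² + 0.1172² + 0.1674² + 0.0837² = 0.069485 + 0.009254 + 0.073984 + 0.013736 + 0.028023 + 0.007006 = 0.201488
B_P4 = 1 / 0.201488 = 4.9631
Highest B → broadest niche (most generalist): population P4 (B = 4.96).

population P4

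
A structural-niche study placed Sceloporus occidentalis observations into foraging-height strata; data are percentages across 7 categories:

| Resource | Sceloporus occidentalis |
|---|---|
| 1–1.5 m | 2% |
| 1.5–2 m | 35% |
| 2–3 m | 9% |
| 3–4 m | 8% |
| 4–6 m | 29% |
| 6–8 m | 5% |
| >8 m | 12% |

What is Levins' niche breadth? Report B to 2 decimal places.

4.19

Convert percentages to proportions (divide by 100).
Σpᵢ² = 0.02² + 0.35² + 0.09² + 0.08² + 0.29² + 0.05² + 0.12² = 0.0004 + 0.1225 + 0.0081 + 0.0064 + 0.0841 + 0.0025 + 0.0144 = 0.2384
B = 1 / 0.2384 = 4.1946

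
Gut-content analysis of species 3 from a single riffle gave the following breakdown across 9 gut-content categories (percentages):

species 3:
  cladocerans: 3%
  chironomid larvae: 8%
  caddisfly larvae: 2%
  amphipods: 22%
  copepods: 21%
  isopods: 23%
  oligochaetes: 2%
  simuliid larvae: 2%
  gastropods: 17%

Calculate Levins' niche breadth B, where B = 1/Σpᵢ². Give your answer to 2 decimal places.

5.47

Convert percentages to proportions (divide by 100).
Σpᵢ² = 0.03² + 0.08² + 0.02² + 0.22² + 0.21² + 0.23² + 0.02² + 0.02² + 0.17² = 0.0009 + 0.0064 + 0.0004 + 0.0484 + 0.0441 + 0.0529 + 0.0004 + 0.0004 + 0.0289 = 0.1828
B = 1 / 0.1828 = 5.4705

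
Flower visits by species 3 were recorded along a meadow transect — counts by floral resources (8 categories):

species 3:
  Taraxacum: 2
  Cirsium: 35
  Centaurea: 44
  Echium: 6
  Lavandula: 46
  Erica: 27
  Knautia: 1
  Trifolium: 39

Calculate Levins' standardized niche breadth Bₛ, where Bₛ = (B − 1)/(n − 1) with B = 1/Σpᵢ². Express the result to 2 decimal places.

0.61

Proportions for species 3 (n=200): 2/200=0.0100, 35/200=0.1750, 44/200=0.2200, 6/200=0.0300, 46/200=0.2300, 27/200=0.1350, 1/200=0.0050, 39/200=0.1950
Σpᵢ² = 0.0100² + 0.1750² + 0.2200² + 0.0300² + 0.2300² + 0.1350² + 0.0050² + 0.1950² = 0.000100 + 0.030625 + 0.048400 + 0.000900 + 0.052900 + 0.018225 + 0.000025 + 0.038025 = 0.189200
B = 1 / 0.189200 = 5.2854
Bₛ = (B − 1)/(n − 1) = (5.2854 − 1)/(8 − 1) = 4.2854/7 = 0.6122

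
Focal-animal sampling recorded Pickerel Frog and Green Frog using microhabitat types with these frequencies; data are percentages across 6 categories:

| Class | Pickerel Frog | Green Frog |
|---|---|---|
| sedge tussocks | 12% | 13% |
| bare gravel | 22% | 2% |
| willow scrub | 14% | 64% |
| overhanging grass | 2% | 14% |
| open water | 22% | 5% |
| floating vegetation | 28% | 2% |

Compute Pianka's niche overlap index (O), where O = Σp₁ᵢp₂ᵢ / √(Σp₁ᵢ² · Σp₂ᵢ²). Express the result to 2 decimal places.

Convert percentages to proportions (divide by 100).
Σ p₁ᵢp₂ᵢ = 0.0156 + 0.0044 + 0.0896 + 0.0028 + 0.0110 + 0.0056 = 0.1290
Σp_1ᵢ² = 0.12² + 0.22² + 0.14² + 0.02² + 0.22² + 0.28² = 0.0144 + 0.0484 + 0.0196 + 0.0004 + 0.0484 + 0.0784 = 0.2096
Σp_2ᵢ² = 0.13² + 0.02² + 0.64² + 0.14² + 0.05² + 0.02² = 0.0169 + 0.0004 + 0.4096 + 0.0196 + 0.0025 + 0.0004 = 0.4494
O = 0.1290 / √(0.2096 × 0.4494) = 0.1290 / 0.30691 = 0.4203

0.42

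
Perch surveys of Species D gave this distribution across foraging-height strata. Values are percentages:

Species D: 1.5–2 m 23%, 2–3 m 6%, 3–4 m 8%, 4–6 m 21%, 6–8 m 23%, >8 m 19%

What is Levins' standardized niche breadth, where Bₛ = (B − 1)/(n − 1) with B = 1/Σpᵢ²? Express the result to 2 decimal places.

0.82

Convert percentages to proportions (divide by 100).
Σpᵢ² = 0.23² + 0.06² + 0.08² + 0.21² + 0.23² + 0.19² = 0.0529 + 0.0036 + 0.0064 + 0.0441 + 0.0529 + 0.0361 = 0.1960
B = 1 / 0.1960 = 5.1020
Bₛ = (B − 1)/(n − 1) = (5.1020 − 1)/(6 − 1) = 4.1020/5 = 0.8204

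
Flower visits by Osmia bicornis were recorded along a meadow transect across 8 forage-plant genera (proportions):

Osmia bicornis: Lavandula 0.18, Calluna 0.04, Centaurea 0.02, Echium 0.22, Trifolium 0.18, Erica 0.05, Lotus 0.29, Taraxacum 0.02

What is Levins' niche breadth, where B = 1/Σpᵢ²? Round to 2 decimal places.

4.95

Σpᵢ² = 0.18² + 0.04² + 0.02² + 0.22² + 0.18² + 0.05² + 0.29² + 0.02² = 0.0324 + 0.0016 + 0.0004 + 0.0484 + 0.0324 + 0.0025 + 0.0841 + 0.0004 = 0.2022
B = 1 / 0.2022 = 4.9456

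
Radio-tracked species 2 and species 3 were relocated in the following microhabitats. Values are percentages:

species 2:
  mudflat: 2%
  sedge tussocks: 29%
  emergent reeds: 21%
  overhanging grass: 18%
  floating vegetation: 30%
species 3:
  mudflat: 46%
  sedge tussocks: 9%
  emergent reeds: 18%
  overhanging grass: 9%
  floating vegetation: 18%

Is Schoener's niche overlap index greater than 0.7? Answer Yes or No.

Convert percentages to proportions (divide by 100).
Σ|p₁ᵢ − p₂ᵢ| = 0.44 + 0.20 + 0.03 + 0.09 + 0.12 = 0.88
D = 1 − ½ × 0.88 = 1 − 0.440 = 0.5600
D = 0.5600 < 0.7 → No.

No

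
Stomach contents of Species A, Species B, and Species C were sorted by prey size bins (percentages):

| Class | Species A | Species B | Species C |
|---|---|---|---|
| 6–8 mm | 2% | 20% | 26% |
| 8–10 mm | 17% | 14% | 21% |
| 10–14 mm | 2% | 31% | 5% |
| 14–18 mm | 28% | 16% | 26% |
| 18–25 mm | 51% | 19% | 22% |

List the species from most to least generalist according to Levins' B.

Species B > Species C > Species A

Convert percentages to proportions (divide by 100).
Σp_Aᵢ² = 0.02² + 0.17² + 0.02² + 0.28² + 0.51² = 0.0004 + 0.0289 + 0.0004 + 0.0784 + 0.2601 = 0.3682
B_A = 1 / 0.3682 = 2.7159
Σp_Bᵢ² = 0.20² + 0.14² + 0.31² + 0.16² + 0.19² = 0.0400 + 0.0196 + 0.0961 + 0.0256 + 0.0361 = 0.2174
B_B = 1 / 0.2174 = 4.5998
Σp_Cᵢ² = 0.26² + 0.21² + 0.05² + 0.26² + 0.22² = 0.0676 + 0.0441 + 0.0025 + 0.0676 + 0.0484 = 0.2302
B_C = 1 / 0.2302 = 4.3440
Ranking by B (broadest → narrowest): Species B (4.60) > Species C (4.34) > Species A (2.72)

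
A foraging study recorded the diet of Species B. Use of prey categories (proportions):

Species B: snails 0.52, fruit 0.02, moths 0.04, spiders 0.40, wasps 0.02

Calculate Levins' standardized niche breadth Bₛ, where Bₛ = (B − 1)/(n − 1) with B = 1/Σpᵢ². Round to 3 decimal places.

Σpᵢ² = 0.52² + 0.02² + 0.04² + 0.40² + 0.02² = 0.2704 + 0.0004 + 0.0016 + 0.1600 + 0.0004 = 0.4328
B = 1 / 0.4328 = 2.31054
Bₛ = (B − 1)/(n − 1) = (2.31054 − 1)/(5 − 1) = 1.31054/4 = 0.32764

0.328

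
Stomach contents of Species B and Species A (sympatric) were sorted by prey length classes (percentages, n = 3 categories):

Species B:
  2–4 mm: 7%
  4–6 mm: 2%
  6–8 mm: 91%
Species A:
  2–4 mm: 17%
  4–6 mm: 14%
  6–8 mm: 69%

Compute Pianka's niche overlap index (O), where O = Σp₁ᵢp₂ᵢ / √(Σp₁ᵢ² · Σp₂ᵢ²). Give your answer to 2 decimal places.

0.97

Convert percentages to proportions (divide by 100).
Σ p₁ᵢp₂ᵢ = 0.0119 + 0.0028 + 0.6279 = 0.6426
Σp_1ᵢ² = 0.07² + 0.02² + 0.91² = 0.0049 + 0.0004 + 0.8281 = 0.8334
Σp_2ᵢ² = 0.17² + 0.14² + 0.69² = 0.0289 + 0.0196 + 0.4761 = 0.5246
O = 0.6426 / √(0.8334 × 0.5246) = 0.6426 / 0.66121 = 0.9719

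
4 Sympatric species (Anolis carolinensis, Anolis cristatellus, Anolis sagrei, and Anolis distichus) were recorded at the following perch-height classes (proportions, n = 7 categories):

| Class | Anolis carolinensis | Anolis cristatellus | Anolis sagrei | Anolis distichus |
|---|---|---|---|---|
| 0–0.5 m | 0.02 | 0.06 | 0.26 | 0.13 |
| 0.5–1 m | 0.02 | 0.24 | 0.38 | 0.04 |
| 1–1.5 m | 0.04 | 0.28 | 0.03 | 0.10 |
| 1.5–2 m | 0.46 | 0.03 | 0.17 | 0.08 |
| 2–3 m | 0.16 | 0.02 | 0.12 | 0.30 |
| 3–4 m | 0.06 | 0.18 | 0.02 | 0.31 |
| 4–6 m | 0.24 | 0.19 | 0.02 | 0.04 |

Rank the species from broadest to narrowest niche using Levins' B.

Anolis cristatellus > Anolis distichus > Anolis sagrei > Anolis carolinensis

Σp_caroᵢ² = 0.02² + 0.02² + 0.04² + 0.46² + 0.16² + 0.06² + 0.24² = 0.0004 + 0.0004 + 0.0016 + 0.2116 + 0.0256 + 0.0036 + 0.0576 = 0.3008
B_caro = 1 / 0.3008 = 3.3245
Σp_crisᵢ² = 0.06² + 0.24² + 0.28² + 0.03² + 0.02² + 0.18² + 0.19² = 0.0036 + 0.0576 + 0.0784 + 0.0009 + 0.0004 + 0.0324 + 0.0361 = 0.2094
B_cris = 1 / 0.2094 = 4.7755
Σp_sagrᵢ² = 0.26² + 0.38² + 0.03² + 0.17² + 0.12² + 0.02² + 0.02² = 0.0676 + 0.1444 + 0.0009 + 0.0289 + 0.0144 + 0.0004 + 0.0004 = 0.2570
B_sagr = 1 / 0.2570 = 3.8911
Σp_distᵢ² = 0.13² + 0.04² + 0.10² + 0.08² + 0.30² + 0.31² + 0.04² = 0.0169 + 0.0016 + 0.0100 + 0.0064 + 0.0900 + 0.0961 + 0.0016 = 0.2226
B_dist = 1 / 0.2226 = 4.4924
Ranking by B (broadest → narrowest): Anolis cristatellus (4.78) > Anolis distichus (4.49) > Anolis sagrei (3.89) > Anolis carolinensis (3.32)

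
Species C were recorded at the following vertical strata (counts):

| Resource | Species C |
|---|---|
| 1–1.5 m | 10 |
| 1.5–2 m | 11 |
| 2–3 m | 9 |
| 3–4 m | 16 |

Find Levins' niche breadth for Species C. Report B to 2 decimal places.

3.79

Proportions for Species C (n=46): 10/46=0.2174, 11/46=0.2391, 9/46=0.1957, 16/46=0.3478
Σpᵢ² = 0.2174² + 0.2391² + 0.1957² + 0.3478² = 0.047263 + 0.057169 + 0.038298 + 0.120965 = 0.263695
B = 1 / 0.263695 = 3.7923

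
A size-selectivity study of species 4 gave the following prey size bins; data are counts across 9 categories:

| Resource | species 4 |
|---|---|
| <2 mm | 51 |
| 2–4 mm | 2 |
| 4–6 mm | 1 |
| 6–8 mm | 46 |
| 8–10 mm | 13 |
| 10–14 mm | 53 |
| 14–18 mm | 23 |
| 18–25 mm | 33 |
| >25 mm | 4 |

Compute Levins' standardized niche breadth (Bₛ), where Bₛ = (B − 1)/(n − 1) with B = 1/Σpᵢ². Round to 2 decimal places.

0.56

Proportions for species 4 (n=226): 51/226=0.2257, 2/226=0.0088, 1/226=0.0044, 46/226=0.2035, 13/226=0.0575, 53/226=0.2345, 23/226=0.1018, 33/226=0.1460, 4/226=0.0177
Σpᵢ² = 0.2257² + 0.0088² + 0.0044² + 0.2035² + 0.0575² + 0.2345² + 0.1018² + 0.1460² + 0.0177² = 0.050940 + 0.000077 + 0.000019 + 0.041412 + 0.003306 + 0.054990 + 0.010363 + 0.021316 + 0.000313 = 0.182736
B = 1 / 0.182736 = 5.4724
Bₛ = (B − 1)/(n − 1) = (5.4724 − 1)/(9 − 1) = 4.4724/8 = 0.5591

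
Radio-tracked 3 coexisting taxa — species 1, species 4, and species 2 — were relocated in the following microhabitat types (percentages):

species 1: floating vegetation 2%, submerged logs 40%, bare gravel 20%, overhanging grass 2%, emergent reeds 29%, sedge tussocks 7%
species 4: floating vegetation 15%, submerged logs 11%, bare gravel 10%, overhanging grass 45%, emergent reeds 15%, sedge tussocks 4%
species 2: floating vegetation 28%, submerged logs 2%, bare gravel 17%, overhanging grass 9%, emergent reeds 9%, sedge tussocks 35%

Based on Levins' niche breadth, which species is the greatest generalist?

Convert percentages to proportions (divide by 100).
Σp_1ᵢ² = 0.02² + 0.40² + 0.20² + 0.02² + 0.29² + 0.07² = 0.0004 + 0.1600 + 0.0400 + 0.0004 + 0.0841 + 0.0049 = 0.2898
B_1 = 1 / 0.2898 = 3.4507
Σp_4ᵢ² = 0.15² + 0.11² + 0.10² + 0.45² + 0.15² + 0.04² = 0.0225 + 0.0121 + 0.0100 + 0.2025 + 0.0225 + 0.0016 = 0.2712
B_4 = 1 / 0.2712 = 3.6873
Σp_2ᵢ² = 0.28² + 0.02² + 0.17² + 0.09² + 0.09² + 0.35² = 0.0784 + 0.0004 + 0.0289 + 0.0081 + 0.0081 + 0.1225 = 0.2464
B_2 = 1 / 0.2464 = 4.0584
Highest B → broadest niche (most generalist): species 2 (B = 4.06).

species 2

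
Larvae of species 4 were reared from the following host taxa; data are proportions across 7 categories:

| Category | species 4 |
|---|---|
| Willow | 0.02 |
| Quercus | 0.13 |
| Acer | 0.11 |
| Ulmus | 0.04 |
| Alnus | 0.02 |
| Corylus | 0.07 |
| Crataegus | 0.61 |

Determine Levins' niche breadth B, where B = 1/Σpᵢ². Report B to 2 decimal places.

2.45

Σpᵢ² = 0.02² + 0.13² + 0.11² + 0.04² + 0.02² + 0.07² + 0.61² = 0.0004 + 0.0169 + 0.0121 + 0.0016 + 0.0004 + 0.0049 + 0.3721 = 0.4084
B = 1 / 0.4084 = 2.4486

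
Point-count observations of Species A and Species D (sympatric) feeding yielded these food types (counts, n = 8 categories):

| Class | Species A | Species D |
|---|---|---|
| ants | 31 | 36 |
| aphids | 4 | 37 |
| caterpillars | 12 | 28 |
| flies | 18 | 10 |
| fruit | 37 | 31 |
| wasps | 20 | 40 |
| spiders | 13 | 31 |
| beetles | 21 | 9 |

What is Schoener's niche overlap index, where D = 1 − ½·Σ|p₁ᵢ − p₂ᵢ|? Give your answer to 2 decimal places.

Proportions for Species A (n=156): 31/156=0.1987, 4/156=0.0256, 12/156=0.0769, 18/156=0.1154, 37/156=0.2372, 20/156=0.1282, 13/156=0.0833, 21/156=0.1346
Proportions for Species D (n=222): 36/222=0.1622, 37/222=0.1667, 28/222=0.1261, 10/222=0.0450, 31/222=0.1396, 40/222=0.1802, 31/222=0.1396, 9/222=0.0405
Σ|p₁ᵢ − p₂ᵢ| = 0.0365 + 0.1411 + 0.0492 + 0.0704 + 0.0976 + 0.0520 + 0.0563 + 0.0941 = 0.5972
D = 1 − ½ × 0.5972 = 1 − 0.29860 = 0.70140

0.70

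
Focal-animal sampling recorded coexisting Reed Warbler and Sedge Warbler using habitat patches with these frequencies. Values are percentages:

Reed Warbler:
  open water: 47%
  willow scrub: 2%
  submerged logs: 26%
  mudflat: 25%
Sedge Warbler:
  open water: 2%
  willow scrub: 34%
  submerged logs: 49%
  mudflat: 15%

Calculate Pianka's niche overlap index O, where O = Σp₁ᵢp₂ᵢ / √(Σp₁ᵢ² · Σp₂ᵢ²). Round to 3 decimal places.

0.497

Convert percentages to proportions (divide by 100).
Σ p₁ᵢp₂ᵢ = 0.0094 + 0.0068 + 0.1274 + 0.0375 = 0.1811
Σp_1ᵢ² = 0.47² + 0.02² + 0.26² + 0.25² = 0.2209 + 0.0004 + 0.0676 + 0.0625 = 0.3514
Σp_2ᵢ² = 0.02² + 0.34² + 0.49² + 0.15² = 0.0004 + 0.1156 + 0.2401 + 0.0225 = 0.3786
O = 0.1811 / √(0.3514 × 0.3786) = 0.1811 / 0.364747 = 0.49651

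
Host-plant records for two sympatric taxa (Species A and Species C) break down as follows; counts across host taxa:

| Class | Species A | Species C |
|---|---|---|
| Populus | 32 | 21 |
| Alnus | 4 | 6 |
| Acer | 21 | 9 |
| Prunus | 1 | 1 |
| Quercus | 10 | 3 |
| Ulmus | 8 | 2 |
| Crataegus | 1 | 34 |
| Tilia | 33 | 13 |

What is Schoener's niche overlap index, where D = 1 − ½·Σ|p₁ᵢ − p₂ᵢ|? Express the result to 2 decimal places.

Proportions for Species A (n=110): 32/110=0.2909, 4/110=0.0364, 21/110=0.1909, 1/110=0.0091, 10/110=0.0909, 8/110=0.0727, 1/110=0.0091, 33/110=0.3000
Proportions for Species C (n=89): 21/89=0.2360, 6/89=0.0674, 9/89=0.1011, 1/89=0.0112, 3/89=0.0337, 2/89=0.0225, 34/89=0.3820, 13/89=0.1461
Σ|p₁ᵢ − p₂ᵢ| = 0.0549 + 0.0310 + 0.0898 + 0.0021 + 0.0572 + 0.0502 + 0.3729 + 0.1539 = 0.8120
D = 1 − ½ × 0.8120 = 1 − 0.40600 = 0.59400

0.59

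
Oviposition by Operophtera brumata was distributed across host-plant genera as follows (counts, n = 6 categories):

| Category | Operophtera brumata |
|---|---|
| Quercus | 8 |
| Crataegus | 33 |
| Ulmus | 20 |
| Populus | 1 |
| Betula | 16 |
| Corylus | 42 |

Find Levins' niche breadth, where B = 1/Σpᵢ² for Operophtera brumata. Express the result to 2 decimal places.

Proportions for Operophtera brumata (n=120): 8/120=0.0667, 33/120=0.2750, 20/120=0.1667, 1/120=0.0083, 16/120=0.1333, 42/120=0.3500
Σpᵢ² = 0.0667² + 0.2750² + 0.1667² + 0.0083² + 0.1333² + 0.3500² = 0.004449 + 0.075625 + 0.027789 + 0.000069 + 0.017769 + 0.122500 = 0.248201
B = 1 / 0.248201 = 4.0290

4.03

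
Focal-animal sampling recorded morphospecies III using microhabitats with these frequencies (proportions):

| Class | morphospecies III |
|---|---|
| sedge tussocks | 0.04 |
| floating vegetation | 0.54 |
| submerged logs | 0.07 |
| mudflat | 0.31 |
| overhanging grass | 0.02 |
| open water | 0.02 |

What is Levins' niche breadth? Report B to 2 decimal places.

Σpᵢ² = 0.04² + 0.54² + 0.07² + 0.31² + 0.02² + 0.02² = 0.0016 + 0.2916 + 0.0049 + 0.0961 + 0.0004 + 0.0004 = 0.3950
B = 1 / 0.3950 = 2.5316

2.53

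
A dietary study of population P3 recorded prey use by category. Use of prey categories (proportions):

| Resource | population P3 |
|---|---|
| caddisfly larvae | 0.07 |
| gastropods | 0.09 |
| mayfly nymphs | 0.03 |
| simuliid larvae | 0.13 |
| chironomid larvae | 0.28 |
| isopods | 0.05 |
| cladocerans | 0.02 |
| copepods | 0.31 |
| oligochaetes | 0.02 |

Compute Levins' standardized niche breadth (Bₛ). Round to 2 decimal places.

0.47

Σpᵢ² = 0.07² + 0.09² + 0.03² + 0.13² + 0.28² + 0.05² + 0.02² + 0.31² + 0.02² = 0.0049 + 0.0081 + 0.0009 + 0.0169 + 0.0784 + 0.0025 + 0.0004 + 0.0961 + 0.0004 = 0.2086
B = 1 / 0.2086 = 4.7939
Bₛ = (B − 1)/(n − 1) = (4.7939 − 1)/(9 − 1) = 3.7939/8 = 0.4742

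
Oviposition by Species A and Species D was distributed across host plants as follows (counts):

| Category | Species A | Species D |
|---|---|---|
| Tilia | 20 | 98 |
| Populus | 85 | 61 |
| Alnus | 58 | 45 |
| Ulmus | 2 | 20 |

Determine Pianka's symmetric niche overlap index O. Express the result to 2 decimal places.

0.74

Proportions for Species A (n=165): 20/165=0.1212, 85/165=0.5152, 58/165=0.3515, 2/165=0.0121
Proportions for Species D (n=224): 98/224=0.4375, 61/224=0.2723, 45/224=0.2009, 20/224=0.0893
Σ p₁ᵢp₂ᵢ = 0.053025 + 0.140289 + 0.070616 + 0.001081 = 0.265011
Σp_1ᵢ² = 0.1212² + 0.5152² + 0.3515² + 0.0121² = 0.014689 + 0.265431 + 0.123552 + 0.000146 = 0.403818
Σp_2ᵢ² = 0.4375² + 0.2723² + 0.2009² + 0.0893² = 0.191406 + 0.074147 + 0.040361 + 0.007974 = 0.313888
O = 0.265011 / √(0.403818 × 0.313888) = 0.265011 / 0.3560248 = 0.7444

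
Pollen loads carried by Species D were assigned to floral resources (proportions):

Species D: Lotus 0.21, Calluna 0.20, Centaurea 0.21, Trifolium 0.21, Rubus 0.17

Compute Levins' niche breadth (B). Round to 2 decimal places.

4.97

Σpᵢ² = 0.21² + 0.20² + 0.21² + 0.21² + 0.17² = 0.0441 + 0.0400 + 0.0441 + 0.0441 + 0.0289 = 0.2012
B = 1 / 0.2012 = 4.9702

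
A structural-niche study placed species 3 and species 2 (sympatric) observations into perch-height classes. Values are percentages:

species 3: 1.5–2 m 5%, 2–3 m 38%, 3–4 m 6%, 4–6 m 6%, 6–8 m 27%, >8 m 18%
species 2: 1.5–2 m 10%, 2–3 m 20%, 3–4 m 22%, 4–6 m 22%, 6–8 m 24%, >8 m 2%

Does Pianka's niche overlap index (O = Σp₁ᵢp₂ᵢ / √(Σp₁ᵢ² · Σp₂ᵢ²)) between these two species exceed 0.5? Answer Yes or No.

Convert percentages to proportions (divide by 100).
Σ p₁ᵢp₂ᵢ = 0.0050 + 0.0760 + 0.0132 + 0.0132 + 0.0648 + 0.0036 = 0.1758
Σp_1ᵢ² = 0.05² + 0.38² + 0.06² + 0.06² + 0.27² + 0.18² = 0.0025 + 0.1444 + 0.0036 + 0.0036 + 0.0729 + 0.0324 = 0.2594
Σp_2ᵢ² = 0.10² + 0.20² + 0.22² + 0.22² + 0.24² + 0.02² = 0.0100 + 0.0400 + 0.0484 + 0.0484 + 0.0576 + 0.0004 = 0.2048
O = 0.1758 / √(0.2594 × 0.2048) = 0.1758 / 0.23049 = 0.7627
O = 0.7627 > 0.5 → Yes.

Yes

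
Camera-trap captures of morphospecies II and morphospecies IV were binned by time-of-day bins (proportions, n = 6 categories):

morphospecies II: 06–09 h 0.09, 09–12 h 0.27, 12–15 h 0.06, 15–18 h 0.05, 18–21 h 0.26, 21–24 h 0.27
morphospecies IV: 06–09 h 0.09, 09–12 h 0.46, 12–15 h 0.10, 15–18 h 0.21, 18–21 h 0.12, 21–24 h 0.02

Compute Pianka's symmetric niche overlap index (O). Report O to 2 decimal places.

Σ p₁ᵢp₂ᵢ = 0.0081 + 0.1242 + 0.0060 + 0.0105 + 0.0312 + 0.0054 = 0.1854
Σp_1ᵢ² = 0.09² + 0.27² + 0.06² + 0.05² + 0.26² + 0.27² = 0.0081 + 0.0729 + 0.0036 + 0.0025 + 0.0676 + 0.0729 = 0.2276
Σp_2ᵢ² = 0.09² + 0.46² + 0.10² + 0.21² + 0.12² + 0.02² = 0.0081 + 0.2116 + 0.0100 + 0.0441 + 0.0144 + 0.0004 = 0.2886
O = 0.1854 / √(0.2276 × 0.2886) = 0.1854 / 0.25629 = 0.7234

0.72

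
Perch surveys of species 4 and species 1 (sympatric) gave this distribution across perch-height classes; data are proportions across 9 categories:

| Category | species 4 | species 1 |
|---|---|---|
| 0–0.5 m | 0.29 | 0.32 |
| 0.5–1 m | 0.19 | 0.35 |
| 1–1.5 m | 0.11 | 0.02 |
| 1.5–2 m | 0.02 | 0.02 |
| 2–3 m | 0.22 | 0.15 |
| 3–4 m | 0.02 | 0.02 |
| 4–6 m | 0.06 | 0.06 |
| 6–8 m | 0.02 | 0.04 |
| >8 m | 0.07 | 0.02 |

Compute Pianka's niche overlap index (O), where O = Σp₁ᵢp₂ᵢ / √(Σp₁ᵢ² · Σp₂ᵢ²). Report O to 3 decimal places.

0.914

Σ p₁ᵢp₂ᵢ = 0.0928 + 0.0665 + 0.0022 + 0.0004 + 0.0330 + 0.0004 + 0.0036 + 0.0008 + 0.0014 = 0.2011
Σp_1ᵢ² = 0.29² + 0.19² + 0.11² + 0.02² + 0.22² + 0.02² + 0.06² + 0.02² + 0.07² = 0.0841 + 0.0361 + 0.0121 + 0.0004 + 0.0484 + 0.0004 + 0.0036 + 0.0004 + 0.0049 = 0.1904
Σp_2ᵢ² = 0.32² + 0.35² + 0.02² + 0.02² + 0.15² + 0.02² + 0.06² + 0.04² + 0.02² = 0.1024 + 0.1225 + 0.0004 + 0.0004 + 0.0225 + 0.0004 + 0.0036 + 0.0016 + 0.0004 = 0.2542
O = 0.2011 / √(0.1904 × 0.2542) = 0.2011 / 0.219999 = 0.91410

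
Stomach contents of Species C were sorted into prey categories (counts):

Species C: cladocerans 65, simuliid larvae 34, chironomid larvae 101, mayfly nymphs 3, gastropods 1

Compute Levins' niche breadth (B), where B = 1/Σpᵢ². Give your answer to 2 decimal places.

Proportions for Species C (n=204): 65/204=0.3186, 34/204=0.1667, 101/204=0.4951, 3/204=0.0147, 1/204=0.0049
Σpᵢ² = 0.3186² + 0.1667² + 0.4951² + 0.0147² + 0.0049² = 0.101506 + 0.027789 + 0.245124 + 0.000216 + 0.000024 = 0.374659
B = 1 / 0.374659 = 2.6691

2.67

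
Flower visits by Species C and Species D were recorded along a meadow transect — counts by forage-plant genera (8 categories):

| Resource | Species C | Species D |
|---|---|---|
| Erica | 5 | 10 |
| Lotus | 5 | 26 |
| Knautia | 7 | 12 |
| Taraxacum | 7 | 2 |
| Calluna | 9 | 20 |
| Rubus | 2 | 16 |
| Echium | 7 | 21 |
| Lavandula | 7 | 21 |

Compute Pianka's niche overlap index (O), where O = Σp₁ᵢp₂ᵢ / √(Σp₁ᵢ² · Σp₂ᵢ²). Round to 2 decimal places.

Proportions for Species C (n=49): 5/49=0.1020, 5/49=0.1020, 7/49=0.1429, 7/49=0.1429, 9/49=0.1837, 2/49=0.0408, 7/49=0.1429, 7/49=0.1429
Proportions for Species D (n=128): 10/128=0.0781, 26/128=0.2031, 12/128=0.0938, 2/128=0.0156, 20/128=0.1563, 16/128=0.1250, 21/128=0.1641, 21/128=0.1641
Σ p₁ᵢp₂ᵢ = 0.007966 + 0.020716 + 0.013404 + 0.002229 + 0.028712 + 0.005100 + 0.023450 + 0.023450 = 0.125027
Σp_1ᵢ² = 0.1020² + 0.1020² + 0.1429² + 0.1429² + 0.1837² + 0.0408² + 0.1429² + 0.1429² = 0.010404 + 0.010404 + 0.020420 + 0.020420 + 0.033746 + 0.001665 + 0.020420 + 0.020420 = 0.137899
Σp_2ᵢ² = 0.0781² + 0.2031² + 0.0938² + 0.0156² + 0.1563² + 0.1250² + 0.1641² + 0.1641² = 0.006100 + 0.041250 + 0.008798 + 0.000243 + 0.024430 + 0.015625 + 0.026929 + 0.026929 = 0.150304
O = 0.125027 / √(0.137899 × 0.150304) = 0.125027 / 0.1439680 = 0.8684

0.87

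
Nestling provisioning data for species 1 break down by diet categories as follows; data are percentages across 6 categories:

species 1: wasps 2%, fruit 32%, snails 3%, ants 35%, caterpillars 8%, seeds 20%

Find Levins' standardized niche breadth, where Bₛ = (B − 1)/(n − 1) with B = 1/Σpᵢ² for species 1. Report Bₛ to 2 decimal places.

Convert percentages to proportions (divide by 100).
Σpᵢ² = 0.02² + 0.32² + 0.03² + 0.35² + 0.08² + 0.20² = 0.0004 + 0.1024 + 0.0009 + 0.1225 + 0.0064 + 0.0400 = 0.2726
B = 1 / 0.2726 = 3.6684
Bₛ = (B − 1)/(n − 1) = (3.6684 − 1)/(6 − 1) = 2.6684/5 = 0.5337

0.53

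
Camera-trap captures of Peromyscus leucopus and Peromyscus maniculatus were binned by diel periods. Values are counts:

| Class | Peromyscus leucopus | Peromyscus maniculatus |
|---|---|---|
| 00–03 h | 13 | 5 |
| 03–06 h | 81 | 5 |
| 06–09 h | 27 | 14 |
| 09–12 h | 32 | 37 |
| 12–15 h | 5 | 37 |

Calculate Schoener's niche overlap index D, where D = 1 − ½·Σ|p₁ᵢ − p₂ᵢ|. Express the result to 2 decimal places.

Proportions for Peromyscus leucopus (n=158): 13/158=0.0823, 81/158=0.5127, 27/158=0.1709, 32/158=0.2025, 5/158=0.0316
Proportions for Peromyscus maniculatus (n=98): 5/98=0.0510, 5/98=0.0510, 14/98=0.1429, 37/98=0.3776, 37/98=0.3776
Σ|p₁ᵢ − p₂ᵢ| = 0.0313 + 0.4617 + 0.0280 + 0.1751 + 0.3460 = 1.0421
D = 1 − ½ × 1.0421 = 1 − 0.52105 = 0.47895

0.48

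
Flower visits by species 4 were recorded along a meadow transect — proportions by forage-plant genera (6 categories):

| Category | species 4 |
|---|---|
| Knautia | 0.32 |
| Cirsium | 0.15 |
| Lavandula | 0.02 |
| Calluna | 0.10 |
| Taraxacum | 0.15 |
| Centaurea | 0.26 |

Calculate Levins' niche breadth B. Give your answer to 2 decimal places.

Σpᵢ² = 0.32² + 0.15² + 0.02² + 0.10² + 0.15² + 0.26² = 0.1024 + 0.0225 + 0.0004 + 0.0100 + 0.0225 + 0.0676 = 0.2254
B = 1 / 0.2254 = 4.4366

4.44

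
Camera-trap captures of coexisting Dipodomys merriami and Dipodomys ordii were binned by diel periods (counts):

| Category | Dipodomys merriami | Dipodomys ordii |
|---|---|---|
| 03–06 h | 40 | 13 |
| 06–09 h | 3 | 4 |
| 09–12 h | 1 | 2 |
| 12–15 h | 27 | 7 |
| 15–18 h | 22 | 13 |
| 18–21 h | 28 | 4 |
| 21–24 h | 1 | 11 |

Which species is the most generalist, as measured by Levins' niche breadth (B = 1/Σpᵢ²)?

Proportions for Dipodomys merriami (n=122): 40/122=0.3279, 3/122=0.0246, 1/122=0.0082, 27/122=0.2213, 22/122=0.1803, 28/122=0.2295, 1/122=0.0082
Proportions for Dipodomys ordii (n=54): 13/54=0.2407, 4/54=0.0741, 2/54=0.0370, 7/54=0.1296, 13/54=0.2407, 4/54=0.0741, 11/54=0.2037
Σp_merrᵢ² = 0.3279² + 0.0246² + 0.0082² + 0.2213² + 0.1803² + 0.2295² + 0.0082² = 0.107518 + 0.000605 + 0.000067 + 0.048974 + 0.032508 + 0.052670 + 0.000067 = 0.242409
B_merr = 1 / 0.242409 = 4.1253
Σp_ordiᵢ² = 0.2407² + 0.0741² + 0.0370² + 0.1296² + 0.2407² + 0.0741² + 0.2037² = 0.057936 + 0.005491 + 0.001369 + 0.016796 + 0.057936 + 0.005491 + 0.041494 = 0.186513
B_ordi = 1 / 0.186513 = 5.3616
Highest B → broadest niche (most generalist): Dipodomys ordii (B = 5.36).

Dipodomys ordii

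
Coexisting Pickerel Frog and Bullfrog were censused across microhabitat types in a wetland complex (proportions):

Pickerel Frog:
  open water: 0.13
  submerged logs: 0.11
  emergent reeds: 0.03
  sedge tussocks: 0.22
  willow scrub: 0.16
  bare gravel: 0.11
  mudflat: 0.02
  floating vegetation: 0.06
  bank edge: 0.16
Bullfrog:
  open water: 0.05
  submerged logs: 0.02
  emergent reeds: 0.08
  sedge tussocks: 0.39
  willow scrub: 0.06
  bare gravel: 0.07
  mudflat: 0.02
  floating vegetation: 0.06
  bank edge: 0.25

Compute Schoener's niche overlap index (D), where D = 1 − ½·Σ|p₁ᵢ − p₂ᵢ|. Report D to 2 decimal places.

0.69

Σ|p₁ᵢ − p₂ᵢ| = 0.08 + 0.09 + 0.05 + 0.17 + 0.10 + 0.04 + 0.00 + 0.00 + 0.09 = 0.62
D = 1 − ½ × 0.62 = 1 − 0.310 = 0.6900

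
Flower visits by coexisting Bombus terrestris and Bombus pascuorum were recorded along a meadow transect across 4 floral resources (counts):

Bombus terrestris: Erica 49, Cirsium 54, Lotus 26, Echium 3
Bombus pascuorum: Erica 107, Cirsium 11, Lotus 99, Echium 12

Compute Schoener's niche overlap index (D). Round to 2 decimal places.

Proportions for Bombus terrestris (n=132): 49/132=0.3712, 54/132=0.4091, 26/132=0.1970, 3/132=0.0227
Proportions for Bombus pascuorum (n=229): 107/229=0.4672, 11/229=0.0480, 99/229=0.4323, 12/229=0.0524
Σ|p₁ᵢ − p₂ᵢ| = 0.0960 + 0.3611 + 0.2353 + 0.0297 = 0.7221
D = 1 − ½ × 0.7221 = 1 − 0.36105 = 0.63895

0.64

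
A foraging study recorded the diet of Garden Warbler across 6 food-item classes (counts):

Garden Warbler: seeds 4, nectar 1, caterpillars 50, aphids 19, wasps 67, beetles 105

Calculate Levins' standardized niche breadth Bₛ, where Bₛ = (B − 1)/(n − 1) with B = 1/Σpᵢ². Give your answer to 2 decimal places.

0.46

Proportions for Garden Warbler (n=246): 4/246=0.0163, 1/246=0.0041, 50/246=0.2033, 19/246=0.0772, 67/246=0.2724, 105/246=0.4268
Σpᵢ² = 0.0163² + 0.0041² + 0.2033² + 0.0772² + 0.2724² + 0.4268² = 0.000266 + 0.000017 + 0.041331 + 0.005960 + 0.074202 + 0.182158 = 0.303934
B = 1 / 0.303934 = 3.2902
Bₛ = (B − 1)/(n − 1) = (3.2902 − 1)/(6 − 1) = 2.2902/5 = 0.4580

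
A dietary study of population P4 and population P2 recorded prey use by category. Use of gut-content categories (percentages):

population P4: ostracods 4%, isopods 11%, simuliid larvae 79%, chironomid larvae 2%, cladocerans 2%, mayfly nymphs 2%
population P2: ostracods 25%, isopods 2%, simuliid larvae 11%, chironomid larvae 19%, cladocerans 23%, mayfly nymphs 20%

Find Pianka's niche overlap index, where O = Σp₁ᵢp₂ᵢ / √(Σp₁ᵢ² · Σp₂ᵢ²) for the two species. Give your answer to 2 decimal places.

Convert percentages to proportions (divide by 100).
Σ p₁ᵢp₂ᵢ = 0.0100 + 0.0022 + 0.0869 + 0.0038 + 0.0046 + 0.0040 = 0.1115
Σp_1ᵢ² = 0.04² + 0.11² + 0.79² + 0.02² + 0.02² + 0.02² = 0.0016 + 0.0121 + 0.6241 + 0.0004 + 0.0004 + 0.0004 = 0.6390
Σp_2ᵢ² = 0.25² + 0.02² + 0.11² + 0.19² + 0.23² + 0.20² = 0.0625 + 0.0004 + 0.0121 + 0.0361 + 0.0529 + 0.0400 = 0.2040
O = 0.1115 / √(0.6390 × 0.2040) = 0.1115 / 0.36105 = 0.3088

0.31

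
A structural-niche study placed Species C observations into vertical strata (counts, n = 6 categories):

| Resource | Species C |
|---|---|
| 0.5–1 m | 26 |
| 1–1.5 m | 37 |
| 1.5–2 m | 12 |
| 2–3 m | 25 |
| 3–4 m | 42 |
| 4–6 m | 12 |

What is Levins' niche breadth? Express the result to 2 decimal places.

5.02

Proportions for Species C (n=154): 26/154=0.1688, 37/154=0.2403, 12/154=0.0779, 25/154=0.1623, 42/154=0.2727, 12/154=0.0779
Σpᵢ² = 0.1688² + 0.2403² + 0.0779² + 0.1623² + 0.2727² + 0.0779² = 0.028493 + 0.057744 + 0.006068 + 0.026341 + 0.074365 + 0.006068 = 0.199079
B = 1 / 0.199079 = 5.0231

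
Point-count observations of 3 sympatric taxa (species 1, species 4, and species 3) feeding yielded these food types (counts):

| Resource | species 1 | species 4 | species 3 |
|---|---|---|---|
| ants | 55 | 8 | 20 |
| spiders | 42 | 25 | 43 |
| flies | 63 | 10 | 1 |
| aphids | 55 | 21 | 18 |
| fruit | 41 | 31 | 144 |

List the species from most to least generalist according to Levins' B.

Proportions for species 1 (n=256): 55/256=0.2148, 42/256=0.1641, 63/256=0.2461, 55/256=0.2148, 41/256=0.1602
Proportions for species 4 (n=95): 8/95=0.0842, 25/95=0.2632, 10/95=0.1053, 21/95=0.2211, 31/95=0.3263
Proportions for species 3 (n=226): 20/226=0.0885, 43/226=0.1903, 1/226=0.0044, 18/226=0.0796, 144/226=0.6372
Σp_1ᵢ² = 0.2148² + 0.1641² + 0.2461² + 0.2148² + 0.1602² = 0.046139 + 0.026929 + 0.060565 + 0.046139 + 0.025664 = 0.205436
B_1 = 1 / 0.205436 = 4.8677
Σp_4ᵢ² = 0.0842² + 0.2632² + 0.1053² + 0.2211² + 0.3263² = 0.007090 + 0.069274 + 0.011088 + 0.048885 + 0.106472 = 0.242809
B_4 = 1 / 0.242809 = 4.1185
Σp_3ᵢ² = 0.0885² + 0.1903² + 0.0044² + 0.0796² + 0.6372² = 0.007832 + 0.036214 + 0.000019 + 0.006336 + 0.406024 = 0.456425
B_3 = 1 / 0.456425 = 2.1909
Ranking by B (broadest → narrowest): species 1 (4.87) > species 4 (4.12) > species 3 (2.19)

species 1 > species 4 > species 3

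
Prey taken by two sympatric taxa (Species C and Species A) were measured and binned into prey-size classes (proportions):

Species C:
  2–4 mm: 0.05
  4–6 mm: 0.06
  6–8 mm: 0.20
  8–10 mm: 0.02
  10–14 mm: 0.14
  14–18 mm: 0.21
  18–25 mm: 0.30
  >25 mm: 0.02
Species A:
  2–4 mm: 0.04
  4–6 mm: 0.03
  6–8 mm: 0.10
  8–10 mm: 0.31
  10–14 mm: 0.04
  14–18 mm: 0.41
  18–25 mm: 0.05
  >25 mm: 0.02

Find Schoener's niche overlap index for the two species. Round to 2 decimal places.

Σ|p₁ᵢ − p₂ᵢ| = 0.01 + 0.03 + 0.10 + 0.29 + 0.10 + 0.20 + 0.25 + 0.00 = 0.98
D = 1 − ½ × 0.98 = 1 − 0.490 = 0.5100

0.51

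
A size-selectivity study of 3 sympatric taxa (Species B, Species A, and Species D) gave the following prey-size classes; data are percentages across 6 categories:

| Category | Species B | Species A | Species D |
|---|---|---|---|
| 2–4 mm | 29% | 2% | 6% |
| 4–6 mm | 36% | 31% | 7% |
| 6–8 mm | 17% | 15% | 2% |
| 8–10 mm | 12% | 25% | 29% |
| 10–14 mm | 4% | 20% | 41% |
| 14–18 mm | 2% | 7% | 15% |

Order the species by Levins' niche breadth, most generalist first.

Convert percentages to proportions (divide by 100).
Σp_Bᵢ² = 0.29² + 0.36² + 0.17² + 0.12² + 0.04² + 0.02² = 0.0841 + 0.1296 + 0.0289 + 0.0144 + 0.0016 + 0.0004 = 0.2590
B_B = 1 / 0.2590 = 3.8610
Σp_Aᵢ² = 0.02² + 0.31² + 0.15² + 0.25² + 0.20² + 0.07² = 0.0004 + 0.0961 + 0.0225 + 0.0625 + 0.0400 + 0.0049 = 0.2264
B_A = 1 / 0.2264 = 4.4170
Σp_Dᵢ² = 0.06² + 0.07² + 0.02² + 0.29² + 0.41² + 0.15² = 0.0036 + 0.0049 + 0.0004 + 0.0841 + 0.1681 + 0.0225 = 0.2836
B_D = 1 / 0.2836 = 3.5261
Ranking by B (broadest → narrowest): Species A (4.42) > Species B (3.86) > Species D (3.53)

Species A > Species B > Species D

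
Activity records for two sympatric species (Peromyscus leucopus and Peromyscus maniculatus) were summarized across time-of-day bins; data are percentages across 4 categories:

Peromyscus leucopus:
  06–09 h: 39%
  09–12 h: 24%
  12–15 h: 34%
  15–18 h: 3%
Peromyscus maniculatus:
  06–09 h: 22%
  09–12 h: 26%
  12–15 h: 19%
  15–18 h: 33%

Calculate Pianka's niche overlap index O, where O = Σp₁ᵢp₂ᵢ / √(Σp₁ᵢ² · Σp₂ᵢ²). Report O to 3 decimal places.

0.763

Convert percentages to proportions (divide by 100).
Σ p₁ᵢp₂ᵢ = 0.0858 + 0.0624 + 0.0646 + 0.0099 = 0.2227
Σp_1ᵢ² = 0.39² + 0.24² + 0.34² + 0.03² = 0.1521 + 0.0576 + 0.1156 + 0.0009 = 0.3262
Σp_2ᵢ² = 0.22² + 0.26² + 0.19² + 0.33² = 0.0484 + 0.0676 + 0.0361 + 0.1089 = 0.2610
O = 0.2227 / √(0.3262 × 0.2610) = 0.2227 / 0.291785 = 0.76323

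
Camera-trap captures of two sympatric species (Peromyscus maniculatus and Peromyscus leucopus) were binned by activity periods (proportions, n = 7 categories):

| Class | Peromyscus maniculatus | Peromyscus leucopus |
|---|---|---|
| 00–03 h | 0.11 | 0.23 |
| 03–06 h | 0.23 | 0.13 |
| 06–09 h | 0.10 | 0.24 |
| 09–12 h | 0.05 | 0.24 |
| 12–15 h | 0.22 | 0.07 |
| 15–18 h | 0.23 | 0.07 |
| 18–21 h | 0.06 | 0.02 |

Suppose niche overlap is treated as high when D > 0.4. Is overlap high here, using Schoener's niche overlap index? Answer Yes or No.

Yes

Σ|p₁ᵢ − p₂ᵢ| = 0.12 + 0.10 + 0.14 + 0.19 + 0.15 + 0.16 + 0.04 = 0.90
D = 1 − ½ × 0.90 = 1 − 0.450 = 0.5500
D = 0.5500 > 0.4 → Yes.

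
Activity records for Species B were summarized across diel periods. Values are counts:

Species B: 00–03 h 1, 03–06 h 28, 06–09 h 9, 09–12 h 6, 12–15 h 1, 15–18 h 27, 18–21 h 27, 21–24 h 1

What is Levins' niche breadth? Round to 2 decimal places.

4.23

Proportions for Species B (n=100): 1/100=0.0100, 28/100=0.2800, 9/100=0.0900, 6/100=0.0600, 1/100=0.0100, 27/100=0.2700, 27/100=0.2700, 1/100=0.0100
Σpᵢ² = 0.0100² + 0.2800² + 0.0900² + 0.0600² + 0.0100² + 0.2700² + 0.2700² + 0.0100² = 0.000100 + 0.078400 + 0.008100 + 0.003600 + 0.000100 + 0.072900 + 0.072900 + 0.000100 = 0.236200
B = 1 / 0.236200 = 4.2337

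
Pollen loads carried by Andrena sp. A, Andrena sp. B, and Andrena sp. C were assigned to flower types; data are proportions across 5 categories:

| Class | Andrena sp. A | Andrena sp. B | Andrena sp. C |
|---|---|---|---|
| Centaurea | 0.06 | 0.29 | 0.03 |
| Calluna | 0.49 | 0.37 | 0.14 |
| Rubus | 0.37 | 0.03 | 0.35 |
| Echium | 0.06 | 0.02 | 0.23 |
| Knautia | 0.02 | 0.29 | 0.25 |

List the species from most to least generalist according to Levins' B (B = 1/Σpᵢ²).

Andrena sp. C > Andrena sp. B > Andrena sp. A

Σp_Aᵢ² = 0.06² + 0.49² + 0.37² + 0.06² + 0.02² = 0.0036 + 0.2401 + 0.1369 + 0.0036 + 0.0004 = 0.3846
B_A = 1 / 0.3846 = 2.6001
Σp_Bᵢ² = 0.29² + 0.37² + 0.03² + 0.02² + 0.29² = 0.0841 + 0.1369 + 0.0009 + 0.0004 + 0.0841 = 0.3064
B_B = 1 / 0.3064 = 3.2637
Σp_Cᵢ² = 0.03² + 0.14² + 0.35² + 0.23² + 0.25² = 0.0009 + 0.0196 + 0.1225 + 0.0529 + 0.0625 = 0.2584
B_C = 1 / 0.2584 = 3.8700
Ranking by B (broadest → narrowest): Andrena sp. C (3.87) > Andrena sp. B (3.26) > Andrena sp. A (2.60)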